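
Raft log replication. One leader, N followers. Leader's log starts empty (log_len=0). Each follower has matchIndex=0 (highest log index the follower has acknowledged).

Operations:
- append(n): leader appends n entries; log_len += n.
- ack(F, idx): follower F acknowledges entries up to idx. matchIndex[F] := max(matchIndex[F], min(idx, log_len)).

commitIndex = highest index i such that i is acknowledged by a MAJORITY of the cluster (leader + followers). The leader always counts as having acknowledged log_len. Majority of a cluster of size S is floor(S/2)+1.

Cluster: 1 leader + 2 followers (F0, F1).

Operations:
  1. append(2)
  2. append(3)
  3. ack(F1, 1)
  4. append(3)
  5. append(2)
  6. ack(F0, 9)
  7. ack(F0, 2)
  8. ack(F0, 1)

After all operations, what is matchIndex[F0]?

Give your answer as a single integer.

Op 1: append 2 -> log_len=2
Op 2: append 3 -> log_len=5
Op 3: F1 acks idx 1 -> match: F0=0 F1=1; commitIndex=1
Op 4: append 3 -> log_len=8
Op 5: append 2 -> log_len=10
Op 6: F0 acks idx 9 -> match: F0=9 F1=1; commitIndex=9
Op 7: F0 acks idx 2 -> match: F0=9 F1=1; commitIndex=9
Op 8: F0 acks idx 1 -> match: F0=9 F1=1; commitIndex=9

Answer: 9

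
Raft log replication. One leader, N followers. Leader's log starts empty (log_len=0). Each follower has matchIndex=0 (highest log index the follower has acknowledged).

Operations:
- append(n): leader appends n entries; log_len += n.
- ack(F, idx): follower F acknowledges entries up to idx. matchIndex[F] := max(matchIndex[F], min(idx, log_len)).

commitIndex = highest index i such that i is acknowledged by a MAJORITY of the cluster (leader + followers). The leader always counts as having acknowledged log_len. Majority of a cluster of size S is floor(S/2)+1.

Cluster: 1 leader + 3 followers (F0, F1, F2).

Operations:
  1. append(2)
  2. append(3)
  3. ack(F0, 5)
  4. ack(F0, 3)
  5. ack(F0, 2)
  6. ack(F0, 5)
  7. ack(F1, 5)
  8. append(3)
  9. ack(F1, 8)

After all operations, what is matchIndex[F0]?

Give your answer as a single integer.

Op 1: append 2 -> log_len=2
Op 2: append 3 -> log_len=5
Op 3: F0 acks idx 5 -> match: F0=5 F1=0 F2=0; commitIndex=0
Op 4: F0 acks idx 3 -> match: F0=5 F1=0 F2=0; commitIndex=0
Op 5: F0 acks idx 2 -> match: F0=5 F1=0 F2=0; commitIndex=0
Op 6: F0 acks idx 5 -> match: F0=5 F1=0 F2=0; commitIndex=0
Op 7: F1 acks idx 5 -> match: F0=5 F1=5 F2=0; commitIndex=5
Op 8: append 3 -> log_len=8
Op 9: F1 acks idx 8 -> match: F0=5 F1=8 F2=0; commitIndex=5

Answer: 5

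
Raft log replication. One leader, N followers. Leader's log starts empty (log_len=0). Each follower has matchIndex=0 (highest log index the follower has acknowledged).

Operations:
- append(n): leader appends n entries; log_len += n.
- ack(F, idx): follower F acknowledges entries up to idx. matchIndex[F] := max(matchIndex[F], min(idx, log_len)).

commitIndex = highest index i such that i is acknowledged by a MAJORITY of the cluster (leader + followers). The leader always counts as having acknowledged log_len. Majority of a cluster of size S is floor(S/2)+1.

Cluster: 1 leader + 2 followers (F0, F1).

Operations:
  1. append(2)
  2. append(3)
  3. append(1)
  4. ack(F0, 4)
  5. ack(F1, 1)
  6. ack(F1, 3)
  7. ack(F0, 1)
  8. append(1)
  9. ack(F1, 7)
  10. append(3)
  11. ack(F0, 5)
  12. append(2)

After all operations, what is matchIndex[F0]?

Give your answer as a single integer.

Answer: 5

Derivation:
Op 1: append 2 -> log_len=2
Op 2: append 3 -> log_len=5
Op 3: append 1 -> log_len=6
Op 4: F0 acks idx 4 -> match: F0=4 F1=0; commitIndex=4
Op 5: F1 acks idx 1 -> match: F0=4 F1=1; commitIndex=4
Op 6: F1 acks idx 3 -> match: F0=4 F1=3; commitIndex=4
Op 7: F0 acks idx 1 -> match: F0=4 F1=3; commitIndex=4
Op 8: append 1 -> log_len=7
Op 9: F1 acks idx 7 -> match: F0=4 F1=7; commitIndex=7
Op 10: append 3 -> log_len=10
Op 11: F0 acks idx 5 -> match: F0=5 F1=7; commitIndex=7
Op 12: append 2 -> log_len=12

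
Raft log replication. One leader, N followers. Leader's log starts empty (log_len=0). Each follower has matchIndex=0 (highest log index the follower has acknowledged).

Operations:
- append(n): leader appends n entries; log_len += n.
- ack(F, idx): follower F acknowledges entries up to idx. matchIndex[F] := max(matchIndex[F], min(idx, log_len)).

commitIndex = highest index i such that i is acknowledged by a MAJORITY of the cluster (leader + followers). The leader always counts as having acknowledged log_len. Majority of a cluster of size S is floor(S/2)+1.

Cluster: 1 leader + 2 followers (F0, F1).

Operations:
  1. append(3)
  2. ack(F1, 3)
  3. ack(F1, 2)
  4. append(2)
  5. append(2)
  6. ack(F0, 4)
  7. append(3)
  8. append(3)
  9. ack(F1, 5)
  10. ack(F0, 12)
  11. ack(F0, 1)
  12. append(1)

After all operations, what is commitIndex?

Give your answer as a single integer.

Op 1: append 3 -> log_len=3
Op 2: F1 acks idx 3 -> match: F0=0 F1=3; commitIndex=3
Op 3: F1 acks idx 2 -> match: F0=0 F1=3; commitIndex=3
Op 4: append 2 -> log_len=5
Op 5: append 2 -> log_len=7
Op 6: F0 acks idx 4 -> match: F0=4 F1=3; commitIndex=4
Op 7: append 3 -> log_len=10
Op 8: append 3 -> log_len=13
Op 9: F1 acks idx 5 -> match: F0=4 F1=5; commitIndex=5
Op 10: F0 acks idx 12 -> match: F0=12 F1=5; commitIndex=12
Op 11: F0 acks idx 1 -> match: F0=12 F1=5; commitIndex=12
Op 12: append 1 -> log_len=14

Answer: 12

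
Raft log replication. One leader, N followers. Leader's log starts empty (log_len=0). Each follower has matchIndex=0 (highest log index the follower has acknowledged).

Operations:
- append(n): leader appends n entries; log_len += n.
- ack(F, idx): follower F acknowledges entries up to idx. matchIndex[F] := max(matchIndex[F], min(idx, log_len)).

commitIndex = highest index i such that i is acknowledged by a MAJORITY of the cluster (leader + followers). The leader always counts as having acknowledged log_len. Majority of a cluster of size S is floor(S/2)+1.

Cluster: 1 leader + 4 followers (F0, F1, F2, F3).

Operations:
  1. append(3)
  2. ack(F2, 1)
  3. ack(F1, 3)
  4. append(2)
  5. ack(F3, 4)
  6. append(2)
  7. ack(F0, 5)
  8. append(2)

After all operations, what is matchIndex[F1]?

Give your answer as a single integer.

Answer: 3

Derivation:
Op 1: append 3 -> log_len=3
Op 2: F2 acks idx 1 -> match: F0=0 F1=0 F2=1 F3=0; commitIndex=0
Op 3: F1 acks idx 3 -> match: F0=0 F1=3 F2=1 F3=0; commitIndex=1
Op 4: append 2 -> log_len=5
Op 5: F3 acks idx 4 -> match: F0=0 F1=3 F2=1 F3=4; commitIndex=3
Op 6: append 2 -> log_len=7
Op 7: F0 acks idx 5 -> match: F0=5 F1=3 F2=1 F3=4; commitIndex=4
Op 8: append 2 -> log_len=9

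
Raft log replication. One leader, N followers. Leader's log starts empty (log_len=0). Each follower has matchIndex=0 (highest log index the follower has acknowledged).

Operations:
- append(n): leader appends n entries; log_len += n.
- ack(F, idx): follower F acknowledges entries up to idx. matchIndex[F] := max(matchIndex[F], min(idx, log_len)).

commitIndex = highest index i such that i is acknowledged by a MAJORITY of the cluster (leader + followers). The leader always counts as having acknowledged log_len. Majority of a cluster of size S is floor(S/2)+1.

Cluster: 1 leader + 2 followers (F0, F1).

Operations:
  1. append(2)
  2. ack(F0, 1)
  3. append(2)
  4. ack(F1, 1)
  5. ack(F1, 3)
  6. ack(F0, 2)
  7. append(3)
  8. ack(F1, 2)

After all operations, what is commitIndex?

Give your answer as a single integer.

Answer: 3

Derivation:
Op 1: append 2 -> log_len=2
Op 2: F0 acks idx 1 -> match: F0=1 F1=0; commitIndex=1
Op 3: append 2 -> log_len=4
Op 4: F1 acks idx 1 -> match: F0=1 F1=1; commitIndex=1
Op 5: F1 acks idx 3 -> match: F0=1 F1=3; commitIndex=3
Op 6: F0 acks idx 2 -> match: F0=2 F1=3; commitIndex=3
Op 7: append 3 -> log_len=7
Op 8: F1 acks idx 2 -> match: F0=2 F1=3; commitIndex=3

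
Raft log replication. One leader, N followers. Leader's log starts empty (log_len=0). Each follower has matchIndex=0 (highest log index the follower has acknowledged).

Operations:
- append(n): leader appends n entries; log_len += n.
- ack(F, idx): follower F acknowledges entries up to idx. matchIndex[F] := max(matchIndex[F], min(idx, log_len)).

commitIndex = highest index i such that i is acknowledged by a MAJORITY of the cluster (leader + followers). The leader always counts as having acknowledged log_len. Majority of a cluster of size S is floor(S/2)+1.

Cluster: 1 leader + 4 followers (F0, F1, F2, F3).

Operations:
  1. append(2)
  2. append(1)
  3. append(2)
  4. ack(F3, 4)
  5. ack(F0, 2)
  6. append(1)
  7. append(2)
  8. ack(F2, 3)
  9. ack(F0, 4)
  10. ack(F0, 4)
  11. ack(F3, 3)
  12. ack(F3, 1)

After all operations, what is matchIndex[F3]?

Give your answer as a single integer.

Answer: 4

Derivation:
Op 1: append 2 -> log_len=2
Op 2: append 1 -> log_len=3
Op 3: append 2 -> log_len=5
Op 4: F3 acks idx 4 -> match: F0=0 F1=0 F2=0 F3=4; commitIndex=0
Op 5: F0 acks idx 2 -> match: F0=2 F1=0 F2=0 F3=4; commitIndex=2
Op 6: append 1 -> log_len=6
Op 7: append 2 -> log_len=8
Op 8: F2 acks idx 3 -> match: F0=2 F1=0 F2=3 F3=4; commitIndex=3
Op 9: F0 acks idx 4 -> match: F0=4 F1=0 F2=3 F3=4; commitIndex=4
Op 10: F0 acks idx 4 -> match: F0=4 F1=0 F2=3 F3=4; commitIndex=4
Op 11: F3 acks idx 3 -> match: F0=4 F1=0 F2=3 F3=4; commitIndex=4
Op 12: F3 acks idx 1 -> match: F0=4 F1=0 F2=3 F3=4; commitIndex=4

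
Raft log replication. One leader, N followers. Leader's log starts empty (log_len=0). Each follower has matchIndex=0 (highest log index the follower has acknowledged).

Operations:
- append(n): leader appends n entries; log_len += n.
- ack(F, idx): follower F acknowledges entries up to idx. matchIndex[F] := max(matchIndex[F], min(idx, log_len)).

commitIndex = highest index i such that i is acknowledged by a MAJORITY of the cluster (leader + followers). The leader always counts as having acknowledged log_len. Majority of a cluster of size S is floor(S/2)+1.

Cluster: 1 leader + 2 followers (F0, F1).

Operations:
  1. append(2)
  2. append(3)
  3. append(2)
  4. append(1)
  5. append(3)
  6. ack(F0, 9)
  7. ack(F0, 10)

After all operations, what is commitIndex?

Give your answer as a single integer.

Op 1: append 2 -> log_len=2
Op 2: append 3 -> log_len=5
Op 3: append 2 -> log_len=7
Op 4: append 1 -> log_len=8
Op 5: append 3 -> log_len=11
Op 6: F0 acks idx 9 -> match: F0=9 F1=0; commitIndex=9
Op 7: F0 acks idx 10 -> match: F0=10 F1=0; commitIndex=10

Answer: 10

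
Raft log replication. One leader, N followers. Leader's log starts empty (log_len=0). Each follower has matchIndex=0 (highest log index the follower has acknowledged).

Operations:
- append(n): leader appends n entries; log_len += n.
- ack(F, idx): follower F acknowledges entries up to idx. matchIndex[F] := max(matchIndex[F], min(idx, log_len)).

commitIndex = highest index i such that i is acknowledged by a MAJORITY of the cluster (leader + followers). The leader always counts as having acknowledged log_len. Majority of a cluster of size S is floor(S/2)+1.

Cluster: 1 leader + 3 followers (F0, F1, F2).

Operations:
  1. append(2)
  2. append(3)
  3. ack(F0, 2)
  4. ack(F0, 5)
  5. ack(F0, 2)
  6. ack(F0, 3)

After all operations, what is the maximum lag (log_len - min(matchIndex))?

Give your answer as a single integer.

Op 1: append 2 -> log_len=2
Op 2: append 3 -> log_len=5
Op 3: F0 acks idx 2 -> match: F0=2 F1=0 F2=0; commitIndex=0
Op 4: F0 acks idx 5 -> match: F0=5 F1=0 F2=0; commitIndex=0
Op 5: F0 acks idx 2 -> match: F0=5 F1=0 F2=0; commitIndex=0
Op 6: F0 acks idx 3 -> match: F0=5 F1=0 F2=0; commitIndex=0

Answer: 5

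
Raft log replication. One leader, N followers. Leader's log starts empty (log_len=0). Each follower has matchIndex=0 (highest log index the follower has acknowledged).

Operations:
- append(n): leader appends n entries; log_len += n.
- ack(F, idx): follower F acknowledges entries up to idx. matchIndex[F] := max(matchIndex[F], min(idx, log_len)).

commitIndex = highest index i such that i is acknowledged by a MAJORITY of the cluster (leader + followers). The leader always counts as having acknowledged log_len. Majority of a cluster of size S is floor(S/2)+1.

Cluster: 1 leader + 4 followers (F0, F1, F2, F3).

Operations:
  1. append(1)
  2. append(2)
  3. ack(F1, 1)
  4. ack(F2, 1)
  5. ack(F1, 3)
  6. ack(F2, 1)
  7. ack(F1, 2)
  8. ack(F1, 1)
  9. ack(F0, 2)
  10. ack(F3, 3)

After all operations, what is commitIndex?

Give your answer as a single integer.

Op 1: append 1 -> log_len=1
Op 2: append 2 -> log_len=3
Op 3: F1 acks idx 1 -> match: F0=0 F1=1 F2=0 F3=0; commitIndex=0
Op 4: F2 acks idx 1 -> match: F0=0 F1=1 F2=1 F3=0; commitIndex=1
Op 5: F1 acks idx 3 -> match: F0=0 F1=3 F2=1 F3=0; commitIndex=1
Op 6: F2 acks idx 1 -> match: F0=0 F1=3 F2=1 F3=0; commitIndex=1
Op 7: F1 acks idx 2 -> match: F0=0 F1=3 F2=1 F3=0; commitIndex=1
Op 8: F1 acks idx 1 -> match: F0=0 F1=3 F2=1 F3=0; commitIndex=1
Op 9: F0 acks idx 2 -> match: F0=2 F1=3 F2=1 F3=0; commitIndex=2
Op 10: F3 acks idx 3 -> match: F0=2 F1=3 F2=1 F3=3; commitIndex=3

Answer: 3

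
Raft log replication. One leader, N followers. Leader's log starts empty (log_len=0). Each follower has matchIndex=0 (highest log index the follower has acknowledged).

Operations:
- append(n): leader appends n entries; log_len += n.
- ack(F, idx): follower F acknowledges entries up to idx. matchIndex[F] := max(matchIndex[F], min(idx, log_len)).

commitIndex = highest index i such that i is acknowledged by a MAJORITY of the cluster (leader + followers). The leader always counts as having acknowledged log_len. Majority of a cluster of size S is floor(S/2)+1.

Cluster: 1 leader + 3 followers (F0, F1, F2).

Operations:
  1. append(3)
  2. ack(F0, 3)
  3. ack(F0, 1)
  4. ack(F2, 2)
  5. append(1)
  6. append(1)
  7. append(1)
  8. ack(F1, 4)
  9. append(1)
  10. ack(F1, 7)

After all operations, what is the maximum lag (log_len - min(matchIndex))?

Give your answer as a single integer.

Op 1: append 3 -> log_len=3
Op 2: F0 acks idx 3 -> match: F0=3 F1=0 F2=0; commitIndex=0
Op 3: F0 acks idx 1 -> match: F0=3 F1=0 F2=0; commitIndex=0
Op 4: F2 acks idx 2 -> match: F0=3 F1=0 F2=2; commitIndex=2
Op 5: append 1 -> log_len=4
Op 6: append 1 -> log_len=5
Op 7: append 1 -> log_len=6
Op 8: F1 acks idx 4 -> match: F0=3 F1=4 F2=2; commitIndex=3
Op 9: append 1 -> log_len=7
Op 10: F1 acks idx 7 -> match: F0=3 F1=7 F2=2; commitIndex=3

Answer: 5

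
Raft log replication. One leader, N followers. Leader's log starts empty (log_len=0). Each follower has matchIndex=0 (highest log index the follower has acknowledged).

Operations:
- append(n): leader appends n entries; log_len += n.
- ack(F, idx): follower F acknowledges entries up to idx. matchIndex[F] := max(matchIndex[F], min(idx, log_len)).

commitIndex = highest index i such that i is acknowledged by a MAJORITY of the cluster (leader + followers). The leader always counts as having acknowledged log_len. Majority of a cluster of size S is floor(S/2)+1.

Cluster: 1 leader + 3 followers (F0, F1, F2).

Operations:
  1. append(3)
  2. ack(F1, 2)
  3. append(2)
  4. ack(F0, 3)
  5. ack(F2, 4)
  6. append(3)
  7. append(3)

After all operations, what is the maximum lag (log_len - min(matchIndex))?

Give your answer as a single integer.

Answer: 9

Derivation:
Op 1: append 3 -> log_len=3
Op 2: F1 acks idx 2 -> match: F0=0 F1=2 F2=0; commitIndex=0
Op 3: append 2 -> log_len=5
Op 4: F0 acks idx 3 -> match: F0=3 F1=2 F2=0; commitIndex=2
Op 5: F2 acks idx 4 -> match: F0=3 F1=2 F2=4; commitIndex=3
Op 6: append 3 -> log_len=8
Op 7: append 3 -> log_len=11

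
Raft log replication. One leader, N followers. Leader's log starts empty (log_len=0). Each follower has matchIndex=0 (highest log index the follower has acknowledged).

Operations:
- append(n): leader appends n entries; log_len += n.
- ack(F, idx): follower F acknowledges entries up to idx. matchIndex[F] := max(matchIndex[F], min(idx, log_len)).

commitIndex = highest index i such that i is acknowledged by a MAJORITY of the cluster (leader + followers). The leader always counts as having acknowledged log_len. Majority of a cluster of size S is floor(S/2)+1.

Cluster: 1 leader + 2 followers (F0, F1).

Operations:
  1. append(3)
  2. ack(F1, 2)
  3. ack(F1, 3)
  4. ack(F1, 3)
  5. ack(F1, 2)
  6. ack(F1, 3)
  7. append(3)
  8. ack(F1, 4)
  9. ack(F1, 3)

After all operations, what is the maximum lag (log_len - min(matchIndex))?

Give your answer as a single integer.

Op 1: append 3 -> log_len=3
Op 2: F1 acks idx 2 -> match: F0=0 F1=2; commitIndex=2
Op 3: F1 acks idx 3 -> match: F0=0 F1=3; commitIndex=3
Op 4: F1 acks idx 3 -> match: F0=0 F1=3; commitIndex=3
Op 5: F1 acks idx 2 -> match: F0=0 F1=3; commitIndex=3
Op 6: F1 acks idx 3 -> match: F0=0 F1=3; commitIndex=3
Op 7: append 3 -> log_len=6
Op 8: F1 acks idx 4 -> match: F0=0 F1=4; commitIndex=4
Op 9: F1 acks idx 3 -> match: F0=0 F1=4; commitIndex=4

Answer: 6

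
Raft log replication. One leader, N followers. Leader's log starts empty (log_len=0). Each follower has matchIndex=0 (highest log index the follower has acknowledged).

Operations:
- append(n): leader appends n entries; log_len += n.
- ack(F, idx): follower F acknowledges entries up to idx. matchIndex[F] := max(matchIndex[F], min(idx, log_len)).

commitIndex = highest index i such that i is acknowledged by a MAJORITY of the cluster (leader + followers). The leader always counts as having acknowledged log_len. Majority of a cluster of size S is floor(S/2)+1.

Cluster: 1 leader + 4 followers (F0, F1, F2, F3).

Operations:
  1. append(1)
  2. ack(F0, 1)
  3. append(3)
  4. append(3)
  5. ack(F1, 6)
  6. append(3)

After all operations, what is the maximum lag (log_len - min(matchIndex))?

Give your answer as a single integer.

Answer: 10

Derivation:
Op 1: append 1 -> log_len=1
Op 2: F0 acks idx 1 -> match: F0=1 F1=0 F2=0 F3=0; commitIndex=0
Op 3: append 3 -> log_len=4
Op 4: append 3 -> log_len=7
Op 5: F1 acks idx 6 -> match: F0=1 F1=6 F2=0 F3=0; commitIndex=1
Op 6: append 3 -> log_len=10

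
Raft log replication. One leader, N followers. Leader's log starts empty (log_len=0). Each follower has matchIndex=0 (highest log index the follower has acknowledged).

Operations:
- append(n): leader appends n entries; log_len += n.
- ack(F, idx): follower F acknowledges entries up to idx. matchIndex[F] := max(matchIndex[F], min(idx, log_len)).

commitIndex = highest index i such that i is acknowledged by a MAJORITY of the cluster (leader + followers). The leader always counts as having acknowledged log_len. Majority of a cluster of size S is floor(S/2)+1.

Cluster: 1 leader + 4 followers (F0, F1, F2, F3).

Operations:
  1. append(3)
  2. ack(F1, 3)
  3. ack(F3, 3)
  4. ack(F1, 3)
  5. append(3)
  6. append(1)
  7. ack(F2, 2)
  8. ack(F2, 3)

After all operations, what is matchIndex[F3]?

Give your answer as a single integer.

Answer: 3

Derivation:
Op 1: append 3 -> log_len=3
Op 2: F1 acks idx 3 -> match: F0=0 F1=3 F2=0 F3=0; commitIndex=0
Op 3: F3 acks idx 3 -> match: F0=0 F1=3 F2=0 F3=3; commitIndex=3
Op 4: F1 acks idx 3 -> match: F0=0 F1=3 F2=0 F3=3; commitIndex=3
Op 5: append 3 -> log_len=6
Op 6: append 1 -> log_len=7
Op 7: F2 acks idx 2 -> match: F0=0 F1=3 F2=2 F3=3; commitIndex=3
Op 8: F2 acks idx 3 -> match: F0=0 F1=3 F2=3 F3=3; commitIndex=3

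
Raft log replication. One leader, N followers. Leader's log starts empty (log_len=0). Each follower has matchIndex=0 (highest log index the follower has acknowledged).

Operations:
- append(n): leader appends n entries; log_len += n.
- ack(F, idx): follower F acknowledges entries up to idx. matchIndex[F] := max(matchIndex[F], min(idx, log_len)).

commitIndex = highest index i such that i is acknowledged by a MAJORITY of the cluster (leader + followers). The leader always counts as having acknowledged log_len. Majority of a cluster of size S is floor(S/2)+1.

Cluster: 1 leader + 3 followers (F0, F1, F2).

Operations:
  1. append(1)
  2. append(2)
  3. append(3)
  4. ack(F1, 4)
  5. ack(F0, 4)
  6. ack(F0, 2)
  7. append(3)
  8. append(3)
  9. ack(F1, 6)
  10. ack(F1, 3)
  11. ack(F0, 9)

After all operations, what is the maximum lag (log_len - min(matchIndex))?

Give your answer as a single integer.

Answer: 12

Derivation:
Op 1: append 1 -> log_len=1
Op 2: append 2 -> log_len=3
Op 3: append 3 -> log_len=6
Op 4: F1 acks idx 4 -> match: F0=0 F1=4 F2=0; commitIndex=0
Op 5: F0 acks idx 4 -> match: F0=4 F1=4 F2=0; commitIndex=4
Op 6: F0 acks idx 2 -> match: F0=4 F1=4 F2=0; commitIndex=4
Op 7: append 3 -> log_len=9
Op 8: append 3 -> log_len=12
Op 9: F1 acks idx 6 -> match: F0=4 F1=6 F2=0; commitIndex=4
Op 10: F1 acks idx 3 -> match: F0=4 F1=6 F2=0; commitIndex=4
Op 11: F0 acks idx 9 -> match: F0=9 F1=6 F2=0; commitIndex=6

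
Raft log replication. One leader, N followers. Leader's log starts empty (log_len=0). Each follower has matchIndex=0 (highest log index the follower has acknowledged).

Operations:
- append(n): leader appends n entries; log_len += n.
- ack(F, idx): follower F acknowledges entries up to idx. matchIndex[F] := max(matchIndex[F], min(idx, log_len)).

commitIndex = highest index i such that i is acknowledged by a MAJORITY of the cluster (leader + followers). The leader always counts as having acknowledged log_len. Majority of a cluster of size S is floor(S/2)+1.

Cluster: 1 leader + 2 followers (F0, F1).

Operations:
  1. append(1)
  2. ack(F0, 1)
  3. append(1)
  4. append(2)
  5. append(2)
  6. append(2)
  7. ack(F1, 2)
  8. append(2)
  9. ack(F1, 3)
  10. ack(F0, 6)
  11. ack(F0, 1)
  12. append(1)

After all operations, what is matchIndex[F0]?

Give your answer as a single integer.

Answer: 6

Derivation:
Op 1: append 1 -> log_len=1
Op 2: F0 acks idx 1 -> match: F0=1 F1=0; commitIndex=1
Op 3: append 1 -> log_len=2
Op 4: append 2 -> log_len=4
Op 5: append 2 -> log_len=6
Op 6: append 2 -> log_len=8
Op 7: F1 acks idx 2 -> match: F0=1 F1=2; commitIndex=2
Op 8: append 2 -> log_len=10
Op 9: F1 acks idx 3 -> match: F0=1 F1=3; commitIndex=3
Op 10: F0 acks idx 6 -> match: F0=6 F1=3; commitIndex=6
Op 11: F0 acks idx 1 -> match: F0=6 F1=3; commitIndex=6
Op 12: append 1 -> log_len=11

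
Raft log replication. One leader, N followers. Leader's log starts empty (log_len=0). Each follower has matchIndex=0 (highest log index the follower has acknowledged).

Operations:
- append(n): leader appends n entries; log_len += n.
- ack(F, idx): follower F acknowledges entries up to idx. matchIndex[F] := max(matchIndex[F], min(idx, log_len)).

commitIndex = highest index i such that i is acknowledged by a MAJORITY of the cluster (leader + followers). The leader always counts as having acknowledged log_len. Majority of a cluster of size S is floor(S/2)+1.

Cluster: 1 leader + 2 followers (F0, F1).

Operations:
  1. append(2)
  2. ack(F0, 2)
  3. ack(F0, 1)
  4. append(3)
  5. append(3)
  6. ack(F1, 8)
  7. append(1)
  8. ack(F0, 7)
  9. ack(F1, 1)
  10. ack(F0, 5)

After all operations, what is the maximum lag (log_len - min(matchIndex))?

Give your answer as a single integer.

Op 1: append 2 -> log_len=2
Op 2: F0 acks idx 2 -> match: F0=2 F1=0; commitIndex=2
Op 3: F0 acks idx 1 -> match: F0=2 F1=0; commitIndex=2
Op 4: append 3 -> log_len=5
Op 5: append 3 -> log_len=8
Op 6: F1 acks idx 8 -> match: F0=2 F1=8; commitIndex=8
Op 7: append 1 -> log_len=9
Op 8: F0 acks idx 7 -> match: F0=7 F1=8; commitIndex=8
Op 9: F1 acks idx 1 -> match: F0=7 F1=8; commitIndex=8
Op 10: F0 acks idx 5 -> match: F0=7 F1=8; commitIndex=8

Answer: 2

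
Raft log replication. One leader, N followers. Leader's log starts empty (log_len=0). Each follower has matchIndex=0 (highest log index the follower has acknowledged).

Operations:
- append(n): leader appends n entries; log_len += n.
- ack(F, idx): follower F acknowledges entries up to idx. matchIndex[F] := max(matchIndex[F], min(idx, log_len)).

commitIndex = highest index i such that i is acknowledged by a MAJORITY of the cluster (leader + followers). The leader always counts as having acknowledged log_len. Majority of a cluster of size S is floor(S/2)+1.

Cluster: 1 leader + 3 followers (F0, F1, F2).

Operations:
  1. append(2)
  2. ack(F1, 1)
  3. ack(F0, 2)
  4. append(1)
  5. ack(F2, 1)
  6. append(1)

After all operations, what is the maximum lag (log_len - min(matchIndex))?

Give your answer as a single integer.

Answer: 3

Derivation:
Op 1: append 2 -> log_len=2
Op 2: F1 acks idx 1 -> match: F0=0 F1=1 F2=0; commitIndex=0
Op 3: F0 acks idx 2 -> match: F0=2 F1=1 F2=0; commitIndex=1
Op 4: append 1 -> log_len=3
Op 5: F2 acks idx 1 -> match: F0=2 F1=1 F2=1; commitIndex=1
Op 6: append 1 -> log_len=4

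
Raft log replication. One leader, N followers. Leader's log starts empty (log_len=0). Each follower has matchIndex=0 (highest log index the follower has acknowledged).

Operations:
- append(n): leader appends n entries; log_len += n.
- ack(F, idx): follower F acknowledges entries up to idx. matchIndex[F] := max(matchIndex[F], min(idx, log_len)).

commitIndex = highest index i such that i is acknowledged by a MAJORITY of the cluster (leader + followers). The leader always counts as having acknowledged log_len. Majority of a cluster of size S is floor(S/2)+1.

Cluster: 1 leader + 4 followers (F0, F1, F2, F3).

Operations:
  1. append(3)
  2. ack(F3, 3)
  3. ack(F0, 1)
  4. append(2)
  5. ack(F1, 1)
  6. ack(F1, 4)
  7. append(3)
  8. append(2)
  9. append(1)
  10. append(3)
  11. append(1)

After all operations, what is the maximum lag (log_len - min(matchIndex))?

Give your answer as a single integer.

Answer: 15

Derivation:
Op 1: append 3 -> log_len=3
Op 2: F3 acks idx 3 -> match: F0=0 F1=0 F2=0 F3=3; commitIndex=0
Op 3: F0 acks idx 1 -> match: F0=1 F1=0 F2=0 F3=3; commitIndex=1
Op 4: append 2 -> log_len=5
Op 5: F1 acks idx 1 -> match: F0=1 F1=1 F2=0 F3=3; commitIndex=1
Op 6: F1 acks idx 4 -> match: F0=1 F1=4 F2=0 F3=3; commitIndex=3
Op 7: append 3 -> log_len=8
Op 8: append 2 -> log_len=10
Op 9: append 1 -> log_len=11
Op 10: append 3 -> log_len=14
Op 11: append 1 -> log_len=15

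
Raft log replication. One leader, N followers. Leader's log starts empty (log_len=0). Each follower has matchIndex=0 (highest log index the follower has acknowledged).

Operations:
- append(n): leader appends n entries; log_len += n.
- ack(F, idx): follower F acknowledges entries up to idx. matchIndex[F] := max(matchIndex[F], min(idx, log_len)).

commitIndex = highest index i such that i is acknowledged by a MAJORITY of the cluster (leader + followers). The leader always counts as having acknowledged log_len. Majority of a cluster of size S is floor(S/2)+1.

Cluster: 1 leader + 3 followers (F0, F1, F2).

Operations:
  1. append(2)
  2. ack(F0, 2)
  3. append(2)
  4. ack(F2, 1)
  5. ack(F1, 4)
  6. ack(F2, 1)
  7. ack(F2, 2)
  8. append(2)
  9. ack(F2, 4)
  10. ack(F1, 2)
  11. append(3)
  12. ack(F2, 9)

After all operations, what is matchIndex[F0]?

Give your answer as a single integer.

Answer: 2

Derivation:
Op 1: append 2 -> log_len=2
Op 2: F0 acks idx 2 -> match: F0=2 F1=0 F2=0; commitIndex=0
Op 3: append 2 -> log_len=4
Op 4: F2 acks idx 1 -> match: F0=2 F1=0 F2=1; commitIndex=1
Op 5: F1 acks idx 4 -> match: F0=2 F1=4 F2=1; commitIndex=2
Op 6: F2 acks idx 1 -> match: F0=2 F1=4 F2=1; commitIndex=2
Op 7: F2 acks idx 2 -> match: F0=2 F1=4 F2=2; commitIndex=2
Op 8: append 2 -> log_len=6
Op 9: F2 acks idx 4 -> match: F0=2 F1=4 F2=4; commitIndex=4
Op 10: F1 acks idx 2 -> match: F0=2 F1=4 F2=4; commitIndex=4
Op 11: append 3 -> log_len=9
Op 12: F2 acks idx 9 -> match: F0=2 F1=4 F2=9; commitIndex=4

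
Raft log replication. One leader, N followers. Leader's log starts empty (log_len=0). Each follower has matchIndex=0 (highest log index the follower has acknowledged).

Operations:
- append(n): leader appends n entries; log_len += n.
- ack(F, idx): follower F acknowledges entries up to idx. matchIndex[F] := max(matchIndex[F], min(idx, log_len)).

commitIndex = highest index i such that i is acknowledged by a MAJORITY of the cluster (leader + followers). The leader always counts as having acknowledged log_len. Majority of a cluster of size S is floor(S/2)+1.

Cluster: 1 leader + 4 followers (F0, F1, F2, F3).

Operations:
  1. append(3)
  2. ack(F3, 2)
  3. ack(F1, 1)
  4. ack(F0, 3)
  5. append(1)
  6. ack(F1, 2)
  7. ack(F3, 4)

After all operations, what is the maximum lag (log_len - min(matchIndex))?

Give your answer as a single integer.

Op 1: append 3 -> log_len=3
Op 2: F3 acks idx 2 -> match: F0=0 F1=0 F2=0 F3=2; commitIndex=0
Op 3: F1 acks idx 1 -> match: F0=0 F1=1 F2=0 F3=2; commitIndex=1
Op 4: F0 acks idx 3 -> match: F0=3 F1=1 F2=0 F3=2; commitIndex=2
Op 5: append 1 -> log_len=4
Op 6: F1 acks idx 2 -> match: F0=3 F1=2 F2=0 F3=2; commitIndex=2
Op 7: F3 acks idx 4 -> match: F0=3 F1=2 F2=0 F3=4; commitIndex=3

Answer: 4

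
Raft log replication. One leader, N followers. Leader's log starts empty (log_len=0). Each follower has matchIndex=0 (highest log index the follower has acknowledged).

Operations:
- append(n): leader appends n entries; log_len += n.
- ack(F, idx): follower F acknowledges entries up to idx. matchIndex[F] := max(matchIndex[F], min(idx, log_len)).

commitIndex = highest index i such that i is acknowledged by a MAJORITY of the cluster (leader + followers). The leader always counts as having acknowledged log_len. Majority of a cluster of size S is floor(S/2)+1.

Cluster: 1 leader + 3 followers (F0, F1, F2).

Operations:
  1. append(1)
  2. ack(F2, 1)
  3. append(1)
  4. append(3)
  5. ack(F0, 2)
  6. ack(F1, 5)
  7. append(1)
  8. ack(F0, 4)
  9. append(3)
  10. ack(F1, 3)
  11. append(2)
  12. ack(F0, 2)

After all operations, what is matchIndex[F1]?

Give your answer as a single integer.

Answer: 5

Derivation:
Op 1: append 1 -> log_len=1
Op 2: F2 acks idx 1 -> match: F0=0 F1=0 F2=1; commitIndex=0
Op 3: append 1 -> log_len=2
Op 4: append 3 -> log_len=5
Op 5: F0 acks idx 2 -> match: F0=2 F1=0 F2=1; commitIndex=1
Op 6: F1 acks idx 5 -> match: F0=2 F1=5 F2=1; commitIndex=2
Op 7: append 1 -> log_len=6
Op 8: F0 acks idx 4 -> match: F0=4 F1=5 F2=1; commitIndex=4
Op 9: append 3 -> log_len=9
Op 10: F1 acks idx 3 -> match: F0=4 F1=5 F2=1; commitIndex=4
Op 11: append 2 -> log_len=11
Op 12: F0 acks idx 2 -> match: F0=4 F1=5 F2=1; commitIndex=4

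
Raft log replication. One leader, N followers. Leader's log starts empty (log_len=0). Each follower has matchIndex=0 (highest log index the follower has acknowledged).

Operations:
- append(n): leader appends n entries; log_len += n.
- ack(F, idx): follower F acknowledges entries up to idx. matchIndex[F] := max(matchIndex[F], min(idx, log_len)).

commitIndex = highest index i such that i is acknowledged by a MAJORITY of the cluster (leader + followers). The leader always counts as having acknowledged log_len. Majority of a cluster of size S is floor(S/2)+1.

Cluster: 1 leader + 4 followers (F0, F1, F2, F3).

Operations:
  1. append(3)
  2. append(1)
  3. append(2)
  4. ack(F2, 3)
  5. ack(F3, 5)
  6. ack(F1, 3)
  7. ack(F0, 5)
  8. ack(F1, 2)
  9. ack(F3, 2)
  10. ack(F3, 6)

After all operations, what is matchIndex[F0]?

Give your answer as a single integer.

Answer: 5

Derivation:
Op 1: append 3 -> log_len=3
Op 2: append 1 -> log_len=4
Op 3: append 2 -> log_len=6
Op 4: F2 acks idx 3 -> match: F0=0 F1=0 F2=3 F3=0; commitIndex=0
Op 5: F3 acks idx 5 -> match: F0=0 F1=0 F2=3 F3=5; commitIndex=3
Op 6: F1 acks idx 3 -> match: F0=0 F1=3 F2=3 F3=5; commitIndex=3
Op 7: F0 acks idx 5 -> match: F0=5 F1=3 F2=3 F3=5; commitIndex=5
Op 8: F1 acks idx 2 -> match: F0=5 F1=3 F2=3 F3=5; commitIndex=5
Op 9: F3 acks idx 2 -> match: F0=5 F1=3 F2=3 F3=5; commitIndex=5
Op 10: F3 acks idx 6 -> match: F0=5 F1=3 F2=3 F3=6; commitIndex=5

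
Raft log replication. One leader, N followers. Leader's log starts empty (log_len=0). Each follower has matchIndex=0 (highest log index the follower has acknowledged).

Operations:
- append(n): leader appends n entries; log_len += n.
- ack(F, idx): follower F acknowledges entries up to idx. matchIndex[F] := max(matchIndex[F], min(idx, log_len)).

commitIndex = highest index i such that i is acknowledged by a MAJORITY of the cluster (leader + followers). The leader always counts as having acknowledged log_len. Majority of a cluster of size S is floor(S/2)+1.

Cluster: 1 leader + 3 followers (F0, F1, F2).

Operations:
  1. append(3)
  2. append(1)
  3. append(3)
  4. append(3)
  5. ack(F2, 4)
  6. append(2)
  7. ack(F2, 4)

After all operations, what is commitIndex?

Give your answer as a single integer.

Op 1: append 3 -> log_len=3
Op 2: append 1 -> log_len=4
Op 3: append 3 -> log_len=7
Op 4: append 3 -> log_len=10
Op 5: F2 acks idx 4 -> match: F0=0 F1=0 F2=4; commitIndex=0
Op 6: append 2 -> log_len=12
Op 7: F2 acks idx 4 -> match: F0=0 F1=0 F2=4; commitIndex=0

Answer: 0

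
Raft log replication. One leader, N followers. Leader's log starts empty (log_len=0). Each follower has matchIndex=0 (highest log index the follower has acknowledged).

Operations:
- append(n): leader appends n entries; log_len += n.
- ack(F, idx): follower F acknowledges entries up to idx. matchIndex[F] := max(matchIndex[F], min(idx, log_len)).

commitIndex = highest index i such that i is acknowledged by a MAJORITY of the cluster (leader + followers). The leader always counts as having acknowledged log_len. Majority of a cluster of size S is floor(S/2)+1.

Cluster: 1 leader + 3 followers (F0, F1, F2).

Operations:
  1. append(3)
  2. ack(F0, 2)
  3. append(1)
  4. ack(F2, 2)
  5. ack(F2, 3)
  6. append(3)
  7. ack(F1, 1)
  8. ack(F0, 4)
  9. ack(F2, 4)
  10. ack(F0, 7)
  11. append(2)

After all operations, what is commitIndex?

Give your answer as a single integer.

Answer: 4

Derivation:
Op 1: append 3 -> log_len=3
Op 2: F0 acks idx 2 -> match: F0=2 F1=0 F2=0; commitIndex=0
Op 3: append 1 -> log_len=4
Op 4: F2 acks idx 2 -> match: F0=2 F1=0 F2=2; commitIndex=2
Op 5: F2 acks idx 3 -> match: F0=2 F1=0 F2=3; commitIndex=2
Op 6: append 3 -> log_len=7
Op 7: F1 acks idx 1 -> match: F0=2 F1=1 F2=3; commitIndex=2
Op 8: F0 acks idx 4 -> match: F0=4 F1=1 F2=3; commitIndex=3
Op 9: F2 acks idx 4 -> match: F0=4 F1=1 F2=4; commitIndex=4
Op 10: F0 acks idx 7 -> match: F0=7 F1=1 F2=4; commitIndex=4
Op 11: append 2 -> log_len=9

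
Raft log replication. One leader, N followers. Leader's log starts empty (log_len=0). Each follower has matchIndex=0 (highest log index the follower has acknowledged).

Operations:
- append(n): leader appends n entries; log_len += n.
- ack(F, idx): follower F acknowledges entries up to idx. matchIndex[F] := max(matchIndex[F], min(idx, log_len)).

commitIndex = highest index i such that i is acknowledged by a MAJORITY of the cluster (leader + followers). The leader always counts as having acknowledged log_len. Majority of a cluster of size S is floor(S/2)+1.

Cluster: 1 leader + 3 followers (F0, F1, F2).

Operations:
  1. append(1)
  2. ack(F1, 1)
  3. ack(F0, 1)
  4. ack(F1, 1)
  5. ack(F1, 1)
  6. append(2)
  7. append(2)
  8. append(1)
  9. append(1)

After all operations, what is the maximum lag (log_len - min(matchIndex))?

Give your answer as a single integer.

Answer: 7

Derivation:
Op 1: append 1 -> log_len=1
Op 2: F1 acks idx 1 -> match: F0=0 F1=1 F2=0; commitIndex=0
Op 3: F0 acks idx 1 -> match: F0=1 F1=1 F2=0; commitIndex=1
Op 4: F1 acks idx 1 -> match: F0=1 F1=1 F2=0; commitIndex=1
Op 5: F1 acks idx 1 -> match: F0=1 F1=1 F2=0; commitIndex=1
Op 6: append 2 -> log_len=3
Op 7: append 2 -> log_len=5
Op 8: append 1 -> log_len=6
Op 9: append 1 -> log_len=7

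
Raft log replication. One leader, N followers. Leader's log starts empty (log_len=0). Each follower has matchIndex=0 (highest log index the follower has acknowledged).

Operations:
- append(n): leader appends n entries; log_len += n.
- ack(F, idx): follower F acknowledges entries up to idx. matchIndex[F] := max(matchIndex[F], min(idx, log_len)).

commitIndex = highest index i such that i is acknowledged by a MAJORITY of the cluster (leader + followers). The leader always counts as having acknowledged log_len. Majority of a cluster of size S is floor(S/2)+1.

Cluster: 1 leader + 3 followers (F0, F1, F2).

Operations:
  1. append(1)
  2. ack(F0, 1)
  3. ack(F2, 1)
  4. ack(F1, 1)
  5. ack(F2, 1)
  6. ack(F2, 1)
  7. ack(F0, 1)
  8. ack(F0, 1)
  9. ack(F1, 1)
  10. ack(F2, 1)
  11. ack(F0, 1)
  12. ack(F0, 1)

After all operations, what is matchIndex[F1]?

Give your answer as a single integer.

Answer: 1

Derivation:
Op 1: append 1 -> log_len=1
Op 2: F0 acks idx 1 -> match: F0=1 F1=0 F2=0; commitIndex=0
Op 3: F2 acks idx 1 -> match: F0=1 F1=0 F2=1; commitIndex=1
Op 4: F1 acks idx 1 -> match: F0=1 F1=1 F2=1; commitIndex=1
Op 5: F2 acks idx 1 -> match: F0=1 F1=1 F2=1; commitIndex=1
Op 6: F2 acks idx 1 -> match: F0=1 F1=1 F2=1; commitIndex=1
Op 7: F0 acks idx 1 -> match: F0=1 F1=1 F2=1; commitIndex=1
Op 8: F0 acks idx 1 -> match: F0=1 F1=1 F2=1; commitIndex=1
Op 9: F1 acks idx 1 -> match: F0=1 F1=1 F2=1; commitIndex=1
Op 10: F2 acks idx 1 -> match: F0=1 F1=1 F2=1; commitIndex=1
Op 11: F0 acks idx 1 -> match: F0=1 F1=1 F2=1; commitIndex=1
Op 12: F0 acks idx 1 -> match: F0=1 F1=1 F2=1; commitIndex=1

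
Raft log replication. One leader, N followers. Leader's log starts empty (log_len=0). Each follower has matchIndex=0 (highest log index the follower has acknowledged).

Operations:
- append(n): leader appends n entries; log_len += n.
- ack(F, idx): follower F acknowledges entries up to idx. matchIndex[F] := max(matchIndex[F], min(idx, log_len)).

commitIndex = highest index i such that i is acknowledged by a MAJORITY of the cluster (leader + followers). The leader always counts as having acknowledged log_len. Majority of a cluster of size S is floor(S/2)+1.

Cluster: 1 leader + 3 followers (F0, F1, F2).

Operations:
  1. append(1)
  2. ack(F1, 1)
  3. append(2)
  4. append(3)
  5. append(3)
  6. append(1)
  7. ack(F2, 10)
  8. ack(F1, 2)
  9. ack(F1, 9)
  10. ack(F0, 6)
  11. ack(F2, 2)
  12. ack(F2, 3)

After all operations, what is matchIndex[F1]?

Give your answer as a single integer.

Op 1: append 1 -> log_len=1
Op 2: F1 acks idx 1 -> match: F0=0 F1=1 F2=0; commitIndex=0
Op 3: append 2 -> log_len=3
Op 4: append 3 -> log_len=6
Op 5: append 3 -> log_len=9
Op 6: append 1 -> log_len=10
Op 7: F2 acks idx 10 -> match: F0=0 F1=1 F2=10; commitIndex=1
Op 8: F1 acks idx 2 -> match: F0=0 F1=2 F2=10; commitIndex=2
Op 9: F1 acks idx 9 -> match: F0=0 F1=9 F2=10; commitIndex=9
Op 10: F0 acks idx 6 -> match: F0=6 F1=9 F2=10; commitIndex=9
Op 11: F2 acks idx 2 -> match: F0=6 F1=9 F2=10; commitIndex=9
Op 12: F2 acks idx 3 -> match: F0=6 F1=9 F2=10; commitIndex=9

Answer: 9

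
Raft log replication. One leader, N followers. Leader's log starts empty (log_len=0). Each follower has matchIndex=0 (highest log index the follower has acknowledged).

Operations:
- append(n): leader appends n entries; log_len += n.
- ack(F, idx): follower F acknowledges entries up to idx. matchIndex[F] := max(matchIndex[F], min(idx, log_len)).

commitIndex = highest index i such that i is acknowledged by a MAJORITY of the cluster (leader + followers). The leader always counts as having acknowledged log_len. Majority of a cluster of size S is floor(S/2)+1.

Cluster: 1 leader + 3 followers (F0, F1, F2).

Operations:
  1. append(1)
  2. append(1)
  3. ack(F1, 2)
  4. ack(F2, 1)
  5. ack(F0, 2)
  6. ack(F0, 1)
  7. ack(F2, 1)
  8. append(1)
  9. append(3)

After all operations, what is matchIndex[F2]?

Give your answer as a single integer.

Answer: 1

Derivation:
Op 1: append 1 -> log_len=1
Op 2: append 1 -> log_len=2
Op 3: F1 acks idx 2 -> match: F0=0 F1=2 F2=0; commitIndex=0
Op 4: F2 acks idx 1 -> match: F0=0 F1=2 F2=1; commitIndex=1
Op 5: F0 acks idx 2 -> match: F0=2 F1=2 F2=1; commitIndex=2
Op 6: F0 acks idx 1 -> match: F0=2 F1=2 F2=1; commitIndex=2
Op 7: F2 acks idx 1 -> match: F0=2 F1=2 F2=1; commitIndex=2
Op 8: append 1 -> log_len=3
Op 9: append 3 -> log_len=6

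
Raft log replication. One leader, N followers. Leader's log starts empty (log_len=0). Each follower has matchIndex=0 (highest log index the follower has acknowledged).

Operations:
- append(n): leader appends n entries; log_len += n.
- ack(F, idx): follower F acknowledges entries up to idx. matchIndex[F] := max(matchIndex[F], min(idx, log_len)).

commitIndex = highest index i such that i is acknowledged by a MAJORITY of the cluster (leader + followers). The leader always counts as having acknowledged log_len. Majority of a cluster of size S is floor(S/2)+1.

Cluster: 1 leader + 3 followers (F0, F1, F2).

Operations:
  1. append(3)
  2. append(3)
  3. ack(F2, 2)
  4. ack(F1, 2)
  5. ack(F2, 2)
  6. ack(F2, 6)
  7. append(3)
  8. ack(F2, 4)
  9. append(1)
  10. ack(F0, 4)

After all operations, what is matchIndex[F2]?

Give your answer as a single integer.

Op 1: append 3 -> log_len=3
Op 2: append 3 -> log_len=6
Op 3: F2 acks idx 2 -> match: F0=0 F1=0 F2=2; commitIndex=0
Op 4: F1 acks idx 2 -> match: F0=0 F1=2 F2=2; commitIndex=2
Op 5: F2 acks idx 2 -> match: F0=0 F1=2 F2=2; commitIndex=2
Op 6: F2 acks idx 6 -> match: F0=0 F1=2 F2=6; commitIndex=2
Op 7: append 3 -> log_len=9
Op 8: F2 acks idx 4 -> match: F0=0 F1=2 F2=6; commitIndex=2
Op 9: append 1 -> log_len=10
Op 10: F0 acks idx 4 -> match: F0=4 F1=2 F2=6; commitIndex=4

Answer: 6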